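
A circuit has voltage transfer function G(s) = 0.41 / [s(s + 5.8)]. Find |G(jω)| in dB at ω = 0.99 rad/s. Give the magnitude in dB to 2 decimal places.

-23.05 dB

|j0.99 + 5.8| = √(0.99² + 5.8²) = 5.884
|j0.99| = 0.99
|G(j0.99)| = 0.41 / (5.884 × 0.99) = 0.070386
20 log₁₀(0.070386) = -23.050 dB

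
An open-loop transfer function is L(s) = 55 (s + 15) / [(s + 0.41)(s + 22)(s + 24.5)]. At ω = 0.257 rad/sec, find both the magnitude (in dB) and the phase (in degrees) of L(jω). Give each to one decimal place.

|L| = 10.0 dB, ∠L = -32.4°

|j0.257 + 15| = √(0.257² + 15²) = 15
|j0.257 + 0.41| = √(0.257² + 0.41²) = 0.4839
|j0.257 + 22| = √(0.257² + 22²) = 22
|j0.257 + 24.5| = √(0.257² + 24.5²) = 24.5
|L(j0.257)| = 55 × 15 / (0.4839 × 22 × 24.5) = 3.1632
20 log₁₀(3.1632) = 10.00 dB
∠(j0.257 + 15) = arctan(0.257/15) = 0.98°
∠(j0.257 + 0.41) = arctan(0.257/0.41) = 32.08°
∠(j0.257 + 22) = arctan(0.257/22) = 0.67°
∠(j0.257 + 24.5) = arctan(0.257/24.5) = 0.60°
∠L(j0.257) = 0.98° − (32.08° + 0.67° + 0.60°) = -32.37°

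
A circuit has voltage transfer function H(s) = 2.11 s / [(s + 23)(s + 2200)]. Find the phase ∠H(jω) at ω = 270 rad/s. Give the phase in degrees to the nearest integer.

-2 deg

∠(j270) = 90.00°
∠(j270 + 23) = arctan(270/23) = 85.13°
∠(j270 + 2200) = arctan(270/2200) = 7.00°
∠H(j270) = 90.00° − (85.13° + 7.00°) = -2.13°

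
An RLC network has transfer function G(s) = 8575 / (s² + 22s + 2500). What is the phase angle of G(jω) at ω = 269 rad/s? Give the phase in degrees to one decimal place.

∠[(j269)² + 22(j269) + 2500] = ∠[-69861 + j5918] = 175.16°
∠G(j269) = −175.16° = -175.16°

-175.2°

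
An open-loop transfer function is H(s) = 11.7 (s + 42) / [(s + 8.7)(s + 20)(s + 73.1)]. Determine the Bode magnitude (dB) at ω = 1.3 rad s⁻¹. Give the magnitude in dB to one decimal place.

-28.4 dB

|j1.3 + 42| = √(1.3² + 42²) = 42.02
|j1.3 + 8.7| = √(1.3² + 8.7²) = 8.797
|j1.3 + 20| = √(1.3² + 20²) = 20.04
|j1.3 + 73.1| = √(1.3² + 73.1²) = 73.11
|H(j1.3)| = 11.7 × 42.02 / (8.797 × 20.04 × 73.11) = 0.038141
20 log₁₀(0.038141) = -28.37 dB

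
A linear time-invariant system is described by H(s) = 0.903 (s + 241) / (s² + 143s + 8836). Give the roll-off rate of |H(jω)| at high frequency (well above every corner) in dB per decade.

-20 dB/decade

With 1 zero and 2 poles, the high-frequency asymptotic slope is 20 × (1 − 2) = -20 dB/decade.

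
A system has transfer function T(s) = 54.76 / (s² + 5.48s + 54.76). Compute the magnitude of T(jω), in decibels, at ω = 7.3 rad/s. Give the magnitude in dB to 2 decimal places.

|(j7.3)² + 5.48(j7.3) + 54.76| = |1.47 + j40.004| = 40.03
|T(j7.3)| = 54.76 / 40.03 = 1.3679
20 log₁₀(1.3679) = 2.721 dB

2.72 dB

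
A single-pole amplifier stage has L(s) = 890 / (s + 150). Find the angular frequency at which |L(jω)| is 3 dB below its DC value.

150 rad/sec

For a single-pole low-pass, the −3 dB point is at the pole: ω = 150 rad/sec.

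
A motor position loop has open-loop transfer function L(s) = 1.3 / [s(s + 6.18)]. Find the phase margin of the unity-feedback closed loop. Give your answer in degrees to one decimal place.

Gain crossover: |L(jω)| = 1 at ω ≈ 0.21 rad/sec.
∠L(j0.21) = −90° − arctan(0.21/6.18) ≈ -91.95°
PM = 180° + (-91.95°) = 88.05°

88.1°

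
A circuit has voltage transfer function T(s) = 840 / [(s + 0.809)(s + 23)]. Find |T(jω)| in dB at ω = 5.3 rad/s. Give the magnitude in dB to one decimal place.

16.4 dB

|j5.3 + 0.809| = √(5.3² + 0.809²) = 5.361
|j5.3 + 23| = √(5.3² + 23²) = 23.6
|T(j5.3)| = 840 / (5.361 × 23.6) = 6.638
20 log₁₀(6.638) = 16.44 dB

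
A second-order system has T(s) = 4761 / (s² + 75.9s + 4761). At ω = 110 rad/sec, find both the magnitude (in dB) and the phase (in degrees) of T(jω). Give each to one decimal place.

|T| = -7.4 dB, ∠T = -131.3°

|(j110)² + 75.9(j110) + 4761| = |-7339 + j8349| = 1.112e+04
|T(j110)| = 4761 / 1.112e+04 = 0.4283
20 log₁₀(0.4283) = -7.37 dB
∠[(j110)² + 75.9(j110) + 4761] = ∠[-7339 + j8349] = 131.32°
∠T(j110) = −131.32° = -131.32°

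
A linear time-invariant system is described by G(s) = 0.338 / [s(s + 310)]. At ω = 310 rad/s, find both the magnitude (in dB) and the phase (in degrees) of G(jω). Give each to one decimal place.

|j310 + 310| = √(310² + 310²) = 438.4
|j310| = 310
|G(j310)| = 0.338 / (438.4 × 310) = 2.487e-06
20 log₁₀(2.487e-06) = -112.09 dB
∠(j310 + 310) = arctan(310/310) = 45.00°
∠(j310) = 90.00°
∠G(j310) = − (45.00° + 90.00°) = -135.00°

|G| = -112.1 dB, ∠G = -135.0 deg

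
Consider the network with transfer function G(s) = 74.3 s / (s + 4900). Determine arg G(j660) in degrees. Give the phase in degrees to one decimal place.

∠(j660) = 90.00°
∠(j660 + 4900) = arctan(660/4900) = 7.67°
∠G(j660) = 90.00° − 7.67° = 82.33°

82.3°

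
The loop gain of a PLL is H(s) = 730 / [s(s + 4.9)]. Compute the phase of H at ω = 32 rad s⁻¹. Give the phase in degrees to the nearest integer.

-171°

∠(j32 + 4.9) = arctan(32/4.9) = 81.29°
∠(j32) = 90.00°
∠H(j32) = − (81.29° + 90.00°) = -171.29°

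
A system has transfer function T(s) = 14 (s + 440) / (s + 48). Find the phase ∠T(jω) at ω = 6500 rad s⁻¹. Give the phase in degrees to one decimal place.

∠(j6500 + 440) = arctan(6500/440) = 86.13°
∠(j6500 + 48) = arctan(6500/48) = 89.58°
∠T(j6500) = 86.13° − 89.58° = -3.45°

-3.4°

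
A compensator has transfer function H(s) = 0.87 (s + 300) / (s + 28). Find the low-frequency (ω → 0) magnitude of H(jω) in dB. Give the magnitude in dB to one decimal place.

19.4 dB

H(0) = 0.87 × 300 / 28 = 9.3214
20 log₁₀(9.3214) = 19.39 dB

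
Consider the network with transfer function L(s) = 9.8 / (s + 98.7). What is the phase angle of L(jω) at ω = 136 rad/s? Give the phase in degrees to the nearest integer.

-54°

∠(j136 + 98.7) = arctan(136/98.7) = 54.03°
∠L(j136) = −54.03° = -54.03°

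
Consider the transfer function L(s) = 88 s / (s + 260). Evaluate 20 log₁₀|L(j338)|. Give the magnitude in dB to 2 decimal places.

36.87 dB

|j338| = 338
|j338 + 260| = √(338² + 260²) = 426.4
|L(j338)| = 88 × 338 / 426.4 = 69.751
20 log₁₀(69.751) = 36.871 dB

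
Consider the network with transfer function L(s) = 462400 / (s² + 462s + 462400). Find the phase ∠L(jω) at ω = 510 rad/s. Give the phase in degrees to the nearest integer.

-49 deg

∠[(j510)² + 462(j510) + 462400] = ∠[2.023e+05 + j2.3562e+05] = 49.35°
∠L(j510) = −49.35° = -49.35°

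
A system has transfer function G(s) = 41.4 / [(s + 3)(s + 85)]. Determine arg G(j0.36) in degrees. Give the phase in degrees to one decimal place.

∠(j0.36 + 3) = arctan(0.36/3) = 6.84°
∠(j0.36 + 85) = arctan(0.36/85) = 0.24°
∠G(j0.36) = − (6.84° + 0.24°) = -7.09°

-7.1°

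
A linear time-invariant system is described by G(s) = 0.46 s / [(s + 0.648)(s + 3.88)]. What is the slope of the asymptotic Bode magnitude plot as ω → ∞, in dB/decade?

-20 dB/decade

With 1 zero and 2 poles, the high-frequency asymptotic slope is 20 × (1 − 2) = -20 dB/decade.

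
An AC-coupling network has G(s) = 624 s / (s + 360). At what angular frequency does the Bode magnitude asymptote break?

The single real pole at s = −360 gives a corner at ω = 360 rad/s.

360 rad/s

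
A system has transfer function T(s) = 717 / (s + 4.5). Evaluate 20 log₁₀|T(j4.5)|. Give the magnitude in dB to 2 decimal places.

41.04 dB

|j4.5 + 4.5| = √(4.5² + 4.5²) = 6.364
|T(j4.5)| = 717 / 6.364 = 112.67
20 log₁₀(112.67) = 41.036 dB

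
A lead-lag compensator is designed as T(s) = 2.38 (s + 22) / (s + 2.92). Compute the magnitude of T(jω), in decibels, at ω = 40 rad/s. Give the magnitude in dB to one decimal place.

8.7 dB

|j40 + 22| = √(40² + 22²) = 45.65
|j40 + 2.92| = √(40² + 2.92²) = 40.11
|T(j40)| = 2.38 × 45.65 / 40.11 = 2.709
20 log₁₀(2.709) = 8.66 dB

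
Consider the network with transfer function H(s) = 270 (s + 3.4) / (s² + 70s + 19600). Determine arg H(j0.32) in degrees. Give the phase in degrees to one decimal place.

∠(j0.32 + 3.4) = arctan(0.32/3.4) = 5.38°
∠[(j0.32)² + 70(j0.32) + 19600] = ∠[19600 + j22.4] = 0.07°
∠H(j0.32) = 5.38° − 0.07° = 5.31°

5.3°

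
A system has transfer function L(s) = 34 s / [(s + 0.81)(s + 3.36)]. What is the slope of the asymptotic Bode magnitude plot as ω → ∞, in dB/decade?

With 1 zero and 2 poles, the high-frequency asymptotic slope is 20 × (1 − 2) = -20 dB/decade.

-20 dB/decade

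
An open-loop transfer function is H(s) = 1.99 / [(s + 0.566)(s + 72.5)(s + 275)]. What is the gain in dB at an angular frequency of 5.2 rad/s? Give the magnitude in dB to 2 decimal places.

-94.41 dB

|j5.2 + 0.566| = √(5.2² + 0.566²) = 5.231
|j5.2 + 72.5| = √(5.2² + 72.5²) = 72.69
|j5.2 + 275| = √(5.2² + 275²) = 275
|H(j5.2)| = 1.99 / (5.231 × 72.69 × 275) = 1.903e-05
20 log₁₀(1.903e-05) = -94.411 dB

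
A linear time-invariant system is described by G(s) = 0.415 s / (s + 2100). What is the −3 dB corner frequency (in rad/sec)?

For a single-pole high-pass, the −3 dB point is at the pole: ω = 2100 rad/sec.

2100 rad/sec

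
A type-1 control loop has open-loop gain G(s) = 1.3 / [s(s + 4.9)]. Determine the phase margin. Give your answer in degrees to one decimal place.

86.9°

Gain crossover: |G(jω)| = 1 at ω ≈ 0.265 rad s⁻¹.
∠G(j0.265) = −90° − arctan(0.265/4.9) ≈ -93.09°
PM = 180° + (-93.09°) = 86.91°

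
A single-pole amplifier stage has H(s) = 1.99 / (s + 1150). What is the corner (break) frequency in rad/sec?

1150 rad/sec

The single real pole at s = −1150 gives a corner at ω = 1150 rad/sec.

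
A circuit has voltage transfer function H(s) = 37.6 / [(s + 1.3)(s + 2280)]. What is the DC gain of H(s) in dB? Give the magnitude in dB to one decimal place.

H(0) = 37.6 / (1.3 × 2280) = 0.012686
20 log₁₀(0.012686) = -37.93 dB

-37.9 dB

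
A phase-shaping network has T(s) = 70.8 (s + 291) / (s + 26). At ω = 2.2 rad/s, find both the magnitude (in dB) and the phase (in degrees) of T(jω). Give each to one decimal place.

|T| = 57.9 dB, ∠T = -4.4°

|j2.2 + 291| = √(2.2² + 291²) = 291
|j2.2 + 26| = √(2.2² + 26²) = 26.09
|T(j2.2)| = 70.8 × 291 / 26.09 = 789.62
20 log₁₀(789.62) = 57.95 dB
∠(j2.2 + 291) = arctan(2.2/291) = 0.43°
∠(j2.2 + 26) = arctan(2.2/26) = 4.84°
∠T(j2.2) = 0.43° − 4.84° = -4.40°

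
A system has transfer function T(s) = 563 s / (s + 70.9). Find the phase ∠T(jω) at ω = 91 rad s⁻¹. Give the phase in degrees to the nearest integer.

38 deg

∠(j91) = 90.00°
∠(j91 + 70.9) = arctan(91/70.9) = 52.08°
∠T(j91) = 90.00° − 52.08° = 37.92°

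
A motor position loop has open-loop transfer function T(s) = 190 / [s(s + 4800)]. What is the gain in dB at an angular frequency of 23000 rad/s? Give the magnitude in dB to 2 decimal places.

-129.08 dB

|j23000 + 4800| = √(23000² + 4800²) = 2.35e+04
|j23000| = 2.3e+04
|T(j23000)| = 190 / (2.35e+04 × 2.3e+04) = 3.5159e-07
20 log₁₀(3.5159e-07) = -129.079 dB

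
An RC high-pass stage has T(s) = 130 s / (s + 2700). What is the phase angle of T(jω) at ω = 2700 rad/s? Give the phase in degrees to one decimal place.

∠(j2700) = 90.00°
∠(j2700 + 2700) = arctan(2700/2700) = 45.00°
∠T(j2700) = 90.00° − 45.00° = 45.00°

45.0°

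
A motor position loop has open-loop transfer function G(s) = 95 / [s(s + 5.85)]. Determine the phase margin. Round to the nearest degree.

Gain crossover: |G(jω)| = 1 at ω ≈ 8.91 rad s⁻¹.
∠G(j8.91) = −90° − arctan(8.91/5.85) ≈ -146.72°
PM = 180° + (-146.72°) = 33.28°

33°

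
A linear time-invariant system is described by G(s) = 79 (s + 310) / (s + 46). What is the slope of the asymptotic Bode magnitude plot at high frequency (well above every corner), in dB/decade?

With 1 zero and 1 pole, the high-frequency asymptotic slope is 20 × (1 − 1) = 0 dB/decade.

0 dB/decade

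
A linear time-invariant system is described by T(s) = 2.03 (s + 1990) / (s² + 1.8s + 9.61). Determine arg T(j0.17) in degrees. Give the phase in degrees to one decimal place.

-1.8°

∠(j0.17 + 1990) = arctan(0.17/1990) = 0.00°
∠[(j0.17)² + 1.8(j0.17) + 9.61] = ∠[9.5811 + j0.306] = 1.83°
∠T(j0.17) = 0.00° − 1.83° = -1.82°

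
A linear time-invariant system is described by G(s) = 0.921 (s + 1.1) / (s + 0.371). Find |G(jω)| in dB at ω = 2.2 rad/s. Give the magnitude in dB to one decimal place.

0.1 dB

|j2.2 + 1.1| = √(2.2² + 1.1²) = 2.46
|j2.2 + 0.371| = √(2.2² + 0.371²) = 2.231
|G(j2.2)| = 0.921 × 2.46 / 2.231 = 1.0154
20 log₁₀(1.0154) = 0.13 dB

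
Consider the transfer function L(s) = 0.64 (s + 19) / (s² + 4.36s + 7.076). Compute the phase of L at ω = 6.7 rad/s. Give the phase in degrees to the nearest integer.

∠(j6.7 + 19) = arctan(6.7/19) = 19.42°
∠[(j6.7)² + 4.36(j6.7) + 7.076] = ∠[-37.814 + j29.212] = 142.31°
∠L(j6.7) = 19.42° − 142.31° = -122.89°

-123 deg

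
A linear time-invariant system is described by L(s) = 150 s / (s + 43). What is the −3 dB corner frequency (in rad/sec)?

43 rad/sec

For a single-pole high-pass, the −3 dB point is at the pole: ω = 43 rad/sec.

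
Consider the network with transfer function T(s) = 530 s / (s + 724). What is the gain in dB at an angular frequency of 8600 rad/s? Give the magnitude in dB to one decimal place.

|j8600| = 8600
|j8600 + 724| = √(8600² + 724²) = 8630
|T(j8600)| = 530 × 8600 / 8630 = 528.13
20 log₁₀(528.13) = 54.45 dB

54.5 dB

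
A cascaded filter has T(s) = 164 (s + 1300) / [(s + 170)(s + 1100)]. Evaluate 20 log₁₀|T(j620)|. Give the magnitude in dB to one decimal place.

-10.7 dB

|j620 + 1300| = √(620² + 1300²) = 1440
|j620 + 170| = √(620² + 170²) = 642.9
|j620 + 1100| = √(620² + 1100²) = 1263
|T(j620)| = 164 × 1440 / (642.9 × 1263) = 0.29098
20 log₁₀(0.29098) = -10.72 dB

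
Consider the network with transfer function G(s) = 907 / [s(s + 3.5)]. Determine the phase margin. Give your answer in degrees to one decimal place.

Gain crossover: |G(jω)| = 1 at ω ≈ 30 rad s⁻¹.
∠G(j30) = −90° − arctan(30/3.5) ≈ -173.35°
PM = 180° + (-173.35°) = 6.65°

6.7 deg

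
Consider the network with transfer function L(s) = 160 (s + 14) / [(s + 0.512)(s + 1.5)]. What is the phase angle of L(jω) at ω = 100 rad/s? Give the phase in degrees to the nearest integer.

-97°

∠(j100 + 14) = arctan(100/14) = 82.03°
∠(j100 + 0.512) = arctan(100/0.512) = 89.71°
∠(j100 + 1.5) = arctan(100/1.5) = 89.14°
∠L(j100) = 82.03° − (89.71° + 89.14°) = -96.82°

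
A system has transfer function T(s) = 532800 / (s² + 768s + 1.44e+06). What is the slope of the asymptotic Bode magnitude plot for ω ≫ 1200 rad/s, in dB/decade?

-40 dB/decade

With 0 zeros and 2 poles, the high-frequency asymptotic slope is 20 × (0 − 2) = -40 dB/decade.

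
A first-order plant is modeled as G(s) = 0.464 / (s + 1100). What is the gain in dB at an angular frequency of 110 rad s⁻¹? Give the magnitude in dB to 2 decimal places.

-67.54 dB

|j110 + 1100| = √(110² + 1100²) = 1105
|G(j110)| = 0.464 / 1105 = 0.00041972
20 log₁₀(0.00041972) = -67.541 dB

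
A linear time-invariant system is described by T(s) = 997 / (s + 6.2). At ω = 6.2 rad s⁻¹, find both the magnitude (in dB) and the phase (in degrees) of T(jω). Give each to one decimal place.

|j6.2 + 6.2| = √(6.2² + 6.2²) = 8.768
|T(j6.2)| = 997 / 8.768 = 113.71
20 log₁₀(113.71) = 41.12 dB
∠(j6.2 + 6.2) = arctan(6.2/6.2) = 45.00°
∠T(j6.2) = −45.00° = -45.00°

|T| = 41.1 dB, ∠T = -45.0°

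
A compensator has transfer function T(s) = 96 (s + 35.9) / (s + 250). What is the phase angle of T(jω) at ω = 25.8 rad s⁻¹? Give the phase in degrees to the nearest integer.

∠(j25.8 + 35.9) = arctan(25.8/35.9) = 35.70°
∠(j25.8 + 250) = arctan(25.8/250) = 5.89°
∠T(j25.8) = 35.70° − 5.89° = 29.81°

30 deg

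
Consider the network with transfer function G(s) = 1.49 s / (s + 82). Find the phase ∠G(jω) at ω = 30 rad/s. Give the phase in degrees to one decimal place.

∠(j30) = 90.00°
∠(j30 + 82) = arctan(30/82) = 20.10°
∠G(j30) = 90.00° − 20.10° = 69.90°

69.9°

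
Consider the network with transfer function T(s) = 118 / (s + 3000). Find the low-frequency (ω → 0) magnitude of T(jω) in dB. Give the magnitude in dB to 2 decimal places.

T(0) = 118 / 3000 = 0.039333
20 log₁₀(0.039333) = -28.105 dB

-28.10 dB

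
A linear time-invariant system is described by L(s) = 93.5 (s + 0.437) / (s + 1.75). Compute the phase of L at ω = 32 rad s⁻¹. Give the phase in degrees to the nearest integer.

2°

∠(j32 + 0.437) = arctan(32/0.437) = 89.22°
∠(j32 + 1.75) = arctan(32/1.75) = 86.87°
∠L(j32) = 89.22° − 86.87° = 2.35°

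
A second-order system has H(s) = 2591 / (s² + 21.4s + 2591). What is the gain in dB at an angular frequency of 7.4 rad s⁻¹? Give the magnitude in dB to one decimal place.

|(j7.4)² + 21.4(j7.4) + 2591| = |2536.2 + j158.36| = 2541
|H(j7.4)| = 2591 / 2541 = 1.0196
20 log₁₀(1.0196) = 0.17 dB

0.2 dB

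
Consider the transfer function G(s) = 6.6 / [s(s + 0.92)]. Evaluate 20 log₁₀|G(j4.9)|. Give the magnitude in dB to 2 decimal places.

-11.37 dB

|j4.9 + 0.92| = √(4.9² + 0.92²) = 4.986
|j4.9| = 4.9
|G(j4.9)| = 6.6 / (4.986 × 4.9) = 0.27016
20 log₁₀(0.27016) = -11.367 dB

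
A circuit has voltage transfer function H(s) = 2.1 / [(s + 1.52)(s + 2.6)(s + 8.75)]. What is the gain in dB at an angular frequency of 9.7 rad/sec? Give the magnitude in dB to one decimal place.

-55.8 dB

|j9.7 + 1.52| = √(9.7² + 1.52²) = 9.818
|j9.7 + 2.6| = √(9.7² + 2.6²) = 10.04
|j9.7 + 8.75| = √(9.7² + 8.75²) = 13.06
|H(j9.7)| = 2.1 / (9.818 × 10.04 × 13.06) = 0.0016304
20 log₁₀(0.0016304) = -55.75 dB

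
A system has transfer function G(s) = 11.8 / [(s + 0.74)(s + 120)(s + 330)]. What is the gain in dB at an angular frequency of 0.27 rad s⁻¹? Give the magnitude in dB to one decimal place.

-68.4 dB

|j0.27 + 0.74| = √(0.27² + 0.74²) = 0.7877
|j0.27 + 120| = √(0.27² + 120²) = 120
|j0.27 + 330| = √(0.27² + 330²) = 330
|G(j0.27)| = 11.8 / (0.7877 × 120 × 330) = 0.00037828
20 log₁₀(0.00037828) = -68.44 dB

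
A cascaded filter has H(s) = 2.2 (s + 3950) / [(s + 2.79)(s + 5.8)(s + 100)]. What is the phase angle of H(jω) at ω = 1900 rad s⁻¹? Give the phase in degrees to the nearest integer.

-241 deg

∠(j1900 + 3950) = arctan(1900/3950) = 25.69°
∠(j1900 + 2.79) = arctan(1900/2.79) = 89.92°
∠(j1900 + 5.8) = arctan(1900/5.8) = 89.83°
∠(j1900 + 100) = arctan(1900/100) = 86.99°
∠H(j1900) = 25.69° − (89.92° + 89.83° + 86.99°) = -241.04°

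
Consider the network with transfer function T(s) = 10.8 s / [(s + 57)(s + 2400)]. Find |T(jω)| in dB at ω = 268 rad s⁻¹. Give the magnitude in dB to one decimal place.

|j268| = 268
|j268 + 57| = √(268² + 57²) = 274
|j268 + 2400| = √(268² + 2400²) = 2415
|T(j268)| = 10.8 × 268 / (274 × 2415) = 0.0043744
20 log₁₀(0.0043744) = -47.18 dB

-47.2 dB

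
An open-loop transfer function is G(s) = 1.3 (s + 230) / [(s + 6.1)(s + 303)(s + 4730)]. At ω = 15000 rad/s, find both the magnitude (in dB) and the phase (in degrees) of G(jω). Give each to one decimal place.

|j15000 + 230| = √(15000² + 230²) = 1.5e+04
|j15000 + 6.1| = √(15000² + 6.1²) = 1.5e+04
|j15000 + 303| = √(15000² + 303²) = 1.5e+04
|j15000 + 4730| = √(15000² + 4730²) = 1.573e+04
|G(j15000)| = 1.3 × 1.5e+04 / (1.5e+04 × 1.5e+04 × 1.573e+04) = 5.5098e-09
20 log₁₀(5.5098e-09) = -165.18 dB
∠(j15000 + 230) = arctan(15000/230) = 89.12°
∠(j15000 + 6.1) = arctan(15000/6.1) = 89.98°
∠(j15000 + 303) = arctan(15000/303) = 88.84°
∠(j15000 + 4730) = arctan(15000/4730) = 72.50°
∠G(j15000) = 89.12° − (89.98° + 88.84° + 72.50°) = -162.20°

|G| = -165.2 dB, ∠G = -162.2 deg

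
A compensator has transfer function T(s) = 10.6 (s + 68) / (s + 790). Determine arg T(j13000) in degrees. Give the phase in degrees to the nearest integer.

∠(j13000 + 68) = arctan(13000/68) = 89.70°
∠(j13000 + 790) = arctan(13000/790) = 86.52°
∠T(j13000) = 89.70° − 86.52° = 3.18°

3°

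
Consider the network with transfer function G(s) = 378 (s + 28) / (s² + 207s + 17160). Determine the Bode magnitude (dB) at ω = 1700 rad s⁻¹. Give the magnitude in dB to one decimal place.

|j1700 + 28| = √(1700² + 28²) = 1700
|(j1700)² + 207(j1700) + 17160| = |-2.8728e+06 + j3.519e+05| = 2.894e+06
|G(j1700)| = 378 × 1700 / 2.894e+06 = 0.22205
20 log₁₀(0.22205) = -13.07 dB

-13.1 dB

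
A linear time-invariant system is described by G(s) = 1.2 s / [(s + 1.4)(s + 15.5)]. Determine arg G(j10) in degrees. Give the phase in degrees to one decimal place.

-24.9°

∠(j10) = 90.00°
∠(j10 + 1.4) = arctan(10/1.4) = 82.03°
∠(j10 + 15.5) = arctan(10/15.5) = 32.83°
∠G(j10) = 90.00° − (82.03° + 32.83°) = -24.86°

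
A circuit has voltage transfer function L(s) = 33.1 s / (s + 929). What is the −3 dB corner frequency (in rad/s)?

929 rad/s

For a single-pole high-pass, the −3 dB point is at the pole: ω = 929 rad/s.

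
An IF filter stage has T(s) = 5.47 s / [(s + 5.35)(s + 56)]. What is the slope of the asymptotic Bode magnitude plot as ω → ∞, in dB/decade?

-20 dB/decade

With 1 zero and 2 poles, the high-frequency asymptotic slope is 20 × (1 − 2) = -20 dB/decade.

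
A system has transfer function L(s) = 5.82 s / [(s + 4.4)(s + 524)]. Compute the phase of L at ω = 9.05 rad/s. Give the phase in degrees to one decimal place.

∠(j9.05) = 90.00°
∠(j9.05 + 4.4) = arctan(9.05/4.4) = 64.07°
∠(j9.05 + 524) = arctan(9.05/524) = 0.99°
∠L(j9.05) = 90.00° − (64.07° + 0.99°) = 24.94°

24.9 deg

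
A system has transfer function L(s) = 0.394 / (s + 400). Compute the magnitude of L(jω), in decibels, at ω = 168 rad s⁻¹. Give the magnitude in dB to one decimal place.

-60.8 dB

|j168 + 400| = √(168² + 400²) = 433.8
|L(j168)| = 0.394 / 433.8 = 0.00090815
20 log₁₀(0.00090815) = -60.84 dB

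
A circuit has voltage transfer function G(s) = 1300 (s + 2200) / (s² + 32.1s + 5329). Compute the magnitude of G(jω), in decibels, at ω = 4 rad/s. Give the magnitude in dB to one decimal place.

54.6 dB

|j4 + 2200| = √(4² + 2200²) = 2200
|(j4)² + 32.1(j4) + 5329| = |5313 + j128.4| = 5315
|G(j4)| = 1300 × 2200 / 5315 = 538.15
20 log₁₀(538.15) = 54.62 dB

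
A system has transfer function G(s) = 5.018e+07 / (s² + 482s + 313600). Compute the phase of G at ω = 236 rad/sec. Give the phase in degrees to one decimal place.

-23.8°

∠[(j236)² + 482(j236) + 313600] = ∠[2.579e+05 + j1.1375e+05] = 23.80°
∠G(j236) = −23.80° = -23.80°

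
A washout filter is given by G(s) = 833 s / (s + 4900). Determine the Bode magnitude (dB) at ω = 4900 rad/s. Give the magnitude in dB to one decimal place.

55.4 dB

|j4900| = 4900
|j4900 + 4900| = √(4900² + 4900²) = 6930
|G(j4900)| = 833 × 4900 / 6930 = 589.02
20 log₁₀(589.02) = 55.40 dB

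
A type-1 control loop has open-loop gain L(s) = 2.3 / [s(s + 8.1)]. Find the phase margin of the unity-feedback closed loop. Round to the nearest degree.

88°

Gain crossover: |L(jω)| = 1 at ω ≈ 0.284 rad/s.
∠L(j0.284) = −90° − arctan(0.284/8.1) ≈ -92.01°
PM = 180° + (-92.01°) = 87.99°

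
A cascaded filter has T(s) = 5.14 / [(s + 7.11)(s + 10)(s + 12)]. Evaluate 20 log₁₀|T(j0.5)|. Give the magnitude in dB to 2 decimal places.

|j0.5 + 7.11| = √(0.5² + 7.11²) = 7.128
|j0.5 + 10| = √(0.5² + 10²) = 10.01
|j0.5 + 12| = √(0.5² + 12²) = 12.01
|T(j0.5)| = 5.14 / (7.128 × 10.01 × 12.01) = 0.0059968
20 log₁₀(0.0059968) = -44.442 dB

-44.44 dB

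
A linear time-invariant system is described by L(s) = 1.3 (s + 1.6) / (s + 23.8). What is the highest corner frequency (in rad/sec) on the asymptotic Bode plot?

23.8 rad/sec

Break frequencies occur at each pole and zero magnitude: 1.6 rad/sec, 23.8 rad/sec.
The highest is 23.8 rad/sec.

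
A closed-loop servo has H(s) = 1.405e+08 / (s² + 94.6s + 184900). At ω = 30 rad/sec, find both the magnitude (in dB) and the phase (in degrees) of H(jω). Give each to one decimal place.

|(j30)² + 94.6(j30) + 184900| = |1.84e+05 + j2838| = 1.84e+05
|H(j30)| = 1.405e+08 / 1.84e+05 = 763.5
20 log₁₀(763.5) = 57.66 dB
∠[(j30)² + 94.6(j30) + 184900] = ∠[1.84e+05 + j2838] = 0.88°
∠H(j30) = −0.88° = -0.88°

|H| = 57.7 dB, ∠H = -0.9°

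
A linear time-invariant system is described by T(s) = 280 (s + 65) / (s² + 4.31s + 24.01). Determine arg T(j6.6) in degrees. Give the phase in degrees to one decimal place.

∠(j6.6 + 65) = arctan(6.6/65) = 5.80°
∠[(j6.6)² + 4.31(j6.6) + 24.01] = ∠[-19.55 + j28.446] = 124.50°
∠T(j6.6) = 5.80° − 124.50° = -118.70°

-118.7°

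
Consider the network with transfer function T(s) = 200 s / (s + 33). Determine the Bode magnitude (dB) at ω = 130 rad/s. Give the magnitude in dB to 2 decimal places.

45.75 dB

|j130| = 130
|j130 + 33| = √(130² + 33²) = 134.1
|T(j130)| = 200 × 130 / 134.1 = 193.85
20 log₁₀(193.85) = 45.749 dB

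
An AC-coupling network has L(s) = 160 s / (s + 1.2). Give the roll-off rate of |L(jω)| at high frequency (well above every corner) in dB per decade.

With 1 zero and 1 pole, the high-frequency asymptotic slope is 20 × (1 − 1) = 0 dB/decade.

0 dB/decade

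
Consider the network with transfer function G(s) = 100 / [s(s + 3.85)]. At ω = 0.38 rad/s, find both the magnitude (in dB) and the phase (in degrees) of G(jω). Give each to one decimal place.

|j0.38 + 3.85| = √(0.38² + 3.85²) = 3.869
|j0.38| = 0.38
|G(j0.38)| = 100 / (3.869 × 0.38) = 68.022
20 log₁₀(68.022) = 36.65 dB
∠(j0.38 + 3.85) = arctan(0.38/3.85) = 5.64°
∠(j0.38) = 90.00°
∠G(j0.38) = − (5.64° + 90.00°) = -95.64°

|G| = 36.7 dB, ∠G = -95.6°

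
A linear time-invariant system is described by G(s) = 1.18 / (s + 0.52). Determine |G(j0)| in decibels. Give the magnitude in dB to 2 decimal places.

G(0) = 1.18 / 0.52 = 2.2692
20 log₁₀(2.2692) = 7.118 dB

7.12 dB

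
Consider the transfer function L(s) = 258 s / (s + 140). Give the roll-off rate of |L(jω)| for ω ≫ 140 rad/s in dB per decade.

With 1 zero and 1 pole, the high-frequency asymptotic slope is 20 × (1 − 1) = 0 dB/decade.

0 dB/decade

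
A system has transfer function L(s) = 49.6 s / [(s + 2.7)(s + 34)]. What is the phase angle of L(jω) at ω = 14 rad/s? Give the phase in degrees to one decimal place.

∠(j14) = 90.00°
∠(j14 + 2.7) = arctan(14/2.7) = 79.08°
∠(j14 + 34) = arctan(14/34) = 22.38°
∠L(j14) = 90.00° − (79.08° + 22.38°) = -11.46°

-11.5°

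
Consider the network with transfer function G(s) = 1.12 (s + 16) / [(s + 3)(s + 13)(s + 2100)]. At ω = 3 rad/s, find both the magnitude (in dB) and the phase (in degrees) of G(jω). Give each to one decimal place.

|G| = -76.3 dB, ∠G = -47.5°

|j3 + 16| = √(3² + 16²) = 16.28
|j3 + 3| = √(3² + 3²) = 4.243
|j3 + 13| = √(3² + 13²) = 13.34
|j3 + 2100| = √(3² + 2100²) = 2100
|G(j3)| = 1.12 × 16.28 / (4.243 × 13.34 × 2100) = 0.00015338
20 log₁₀(0.00015338) = -76.28 dB
∠(j3 + 16) = arctan(3/16) = 10.62°
∠(j3 + 3) = arctan(3/3) = 45.00°
∠(j3 + 13) = arctan(3/13) = 12.99°
∠(j3 + 2100) = arctan(3/2100) = 0.08°
∠G(j3) = 10.62° − (45.00° + 12.99° + 0.08°) = -47.46°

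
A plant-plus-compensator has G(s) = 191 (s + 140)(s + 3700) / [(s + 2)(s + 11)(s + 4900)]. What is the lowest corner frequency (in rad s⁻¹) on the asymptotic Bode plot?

Break frequencies occur at each pole and zero magnitude: 2 rad s⁻¹, 11 rad s⁻¹, 140 rad s⁻¹, 3700 rad s⁻¹, 4900 rad s⁻¹.
The lowest is 2 rad s⁻¹.

2 rad s⁻¹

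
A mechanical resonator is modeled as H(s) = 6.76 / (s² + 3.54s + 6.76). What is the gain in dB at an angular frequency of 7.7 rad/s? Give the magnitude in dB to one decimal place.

-18.8 dB

|(j7.7)² + 3.54(j7.7) + 6.76| = |-52.53 + j27.258| = 59.18
|H(j7.7)| = 6.76 / 59.18 = 0.11423
20 log₁₀(0.11423) = -18.84 dB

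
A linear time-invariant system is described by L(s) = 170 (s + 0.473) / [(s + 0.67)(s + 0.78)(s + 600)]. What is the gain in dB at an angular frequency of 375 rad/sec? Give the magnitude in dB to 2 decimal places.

-63.87 dB

|j375 + 0.473| = √(375² + 0.473²) = 375
|j375 + 0.67| = √(375² + 0.67²) = 375
|j375 + 0.78| = √(375² + 0.78²) = 375
|j375 + 600| = √(375² + 600²) = 707.5
|L(j375)| = 170 × 375 / (375 × 375 × 707.5) = 0.00064071
20 log₁₀(0.00064071) = -63.867 dB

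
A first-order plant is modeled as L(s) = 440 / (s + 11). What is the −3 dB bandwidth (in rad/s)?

11 rad/s

For a single-pole low-pass, the −3 dB point is at the pole: ω = 11 rad/s.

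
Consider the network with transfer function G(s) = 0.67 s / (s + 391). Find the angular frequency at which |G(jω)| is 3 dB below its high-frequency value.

391 rad/sec

For a single-pole high-pass, the −3 dB point is at the pole: ω = 391 rad/sec.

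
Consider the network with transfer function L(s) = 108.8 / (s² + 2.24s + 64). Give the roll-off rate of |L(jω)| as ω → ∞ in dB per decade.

-40 dB/decade

With 0 zeros and 2 poles, the high-frequency asymptotic slope is 20 × (0 − 2) = -40 dB/decade.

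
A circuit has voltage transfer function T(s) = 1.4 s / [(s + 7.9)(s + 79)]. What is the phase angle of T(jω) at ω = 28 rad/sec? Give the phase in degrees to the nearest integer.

-4°

∠(j28) = 90.00°
∠(j28 + 7.9) = arctan(28/7.9) = 74.24°
∠(j28 + 79) = arctan(28/79) = 19.52°
∠T(j28) = 90.00° − (74.24° + 19.52°) = -3.76°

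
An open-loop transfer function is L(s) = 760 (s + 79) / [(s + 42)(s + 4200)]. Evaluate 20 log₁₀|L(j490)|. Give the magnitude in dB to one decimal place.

-14.8 dB

|j490 + 79| = √(490² + 79²) = 496.3
|j490 + 42| = √(490² + 42²) = 491.8
|j490 + 4200| = √(490² + 4200²) = 4228
|L(j490)| = 760 × 496.3 / (491.8 × 4228) = 0.18139
20 log₁₀(0.18139) = -14.83 dB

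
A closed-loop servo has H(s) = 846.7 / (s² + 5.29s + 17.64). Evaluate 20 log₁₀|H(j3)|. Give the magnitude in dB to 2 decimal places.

|(j3)² + 5.29(j3) + 17.64| = |8.64 + j15.87| = 18.07
|H(j3)| = 846.7 / 18.07 = 46.858
20 log₁₀(46.858) = 33.416 dB

33.42 dB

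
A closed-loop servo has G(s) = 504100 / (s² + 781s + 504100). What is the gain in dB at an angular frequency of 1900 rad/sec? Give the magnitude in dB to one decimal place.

-16.7 dB

|(j1900)² + 781(j1900) + 504100| = |-3.1059e+06 + j1.4839e+06| = 3.442e+06
|G(j1900)| = 504100 / 3.442e+06 = 0.14645
20 log₁₀(0.14645) = -16.69 dB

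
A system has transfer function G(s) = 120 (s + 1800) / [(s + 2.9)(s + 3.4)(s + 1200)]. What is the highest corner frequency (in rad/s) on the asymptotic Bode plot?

Break frequencies occur at each pole and zero magnitude: 2.9 rad/s, 3.4 rad/s, 1200 rad/s, 1800 rad/s.
The highest is 1800 rad/s.

1800 rad/s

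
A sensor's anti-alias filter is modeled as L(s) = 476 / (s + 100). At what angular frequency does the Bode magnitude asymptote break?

100 rad s⁻¹

The single real pole at s = −100 gives a corner at ω = 100 rad s⁻¹.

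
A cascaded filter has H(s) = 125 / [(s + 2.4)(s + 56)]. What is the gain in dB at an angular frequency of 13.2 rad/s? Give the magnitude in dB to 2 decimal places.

-15.81 dB

|j13.2 + 2.4| = √(13.2² + 2.4²) = 13.42
|j13.2 + 56| = √(13.2² + 56²) = 57.53
|H(j13.2)| = 125 / (13.42 × 57.53) = 0.16194
20 log₁₀(0.16194) = -15.813 dB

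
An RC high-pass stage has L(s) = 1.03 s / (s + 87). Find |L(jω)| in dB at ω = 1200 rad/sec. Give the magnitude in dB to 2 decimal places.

|j1200| = 1200
|j1200 + 87| = √(1200² + 87²) = 1203
|L(j1200)| = 1.03 × 1200 / 1203 = 1.0273
20 log₁₀(1.0273) = 0.234 dB

0.23 dB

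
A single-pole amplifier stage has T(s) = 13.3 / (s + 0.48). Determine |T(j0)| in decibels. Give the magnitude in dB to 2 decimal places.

T(0) = 13.3 / 0.48 = 27.708
20 log₁₀(27.708) = 28.852 dB

28.85 dB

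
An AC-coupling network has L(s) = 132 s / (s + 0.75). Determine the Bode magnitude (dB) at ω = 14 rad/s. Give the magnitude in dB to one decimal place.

|j14| = 14
|j14 + 0.75| = √(14² + 0.75²) = 14.02
|L(j14)| = 132 × 14 / 14.02 = 131.81
20 log₁₀(131.81) = 42.40 dB

42.4 dB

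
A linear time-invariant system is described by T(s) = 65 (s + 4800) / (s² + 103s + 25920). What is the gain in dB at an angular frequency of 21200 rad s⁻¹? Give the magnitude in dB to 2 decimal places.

|j21200 + 4800| = √(21200² + 4800²) = 2.174e+04
|(j21200)² + 103(j21200) + 25920| = |-4.4941e+08 + j2.1836e+06| = 4.494e+08
|T(j21200)| = 65 × 2.174e+04 / 4.494e+08 = 0.0031438
20 log₁₀(0.0031438) = -50.051 dB

-50.05 dB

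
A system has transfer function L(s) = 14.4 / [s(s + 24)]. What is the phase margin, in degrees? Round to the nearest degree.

89 deg

Gain crossover: |L(jω)| = 1 at ω ≈ 0.6 rad/sec.
∠L(j0.6) = −90° − arctan(0.6/24) ≈ -91.43°
PM = 180° + (-91.43°) = 88.57°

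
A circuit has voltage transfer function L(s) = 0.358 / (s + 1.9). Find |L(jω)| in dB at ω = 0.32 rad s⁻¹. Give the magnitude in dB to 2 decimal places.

|j0.32 + 1.9| = √(0.32² + 1.9²) = 1.927
|L(j0.32)| = 0.358 / 1.927 = 0.1858
20 log₁₀(0.1858) = -14.619 dB

-14.62 dB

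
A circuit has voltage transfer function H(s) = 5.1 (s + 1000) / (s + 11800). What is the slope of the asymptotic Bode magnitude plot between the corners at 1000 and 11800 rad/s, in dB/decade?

In this band the factors already past their corner are: zero at 1000; net slope = 20 dB/decade.

20 dB/decade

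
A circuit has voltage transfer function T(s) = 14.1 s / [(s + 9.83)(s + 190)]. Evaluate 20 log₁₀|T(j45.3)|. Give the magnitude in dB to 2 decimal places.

-23.03 dB

|j45.3| = 45.3
|j45.3 + 9.83| = √(45.3² + 9.83²) = 46.35
|j45.3 + 190| = √(45.3² + 190²) = 195.3
|T(j45.3)| = 14.1 × 45.3 / (46.35 × 195.3) = 0.070545
20 log₁₀(0.070545) = -23.031 dB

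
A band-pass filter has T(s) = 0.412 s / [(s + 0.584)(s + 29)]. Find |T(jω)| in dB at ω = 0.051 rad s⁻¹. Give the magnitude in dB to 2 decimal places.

-58.16 dB

|j0.051| = 0.051
|j0.051 + 0.584| = √(0.051² + 0.584²) = 0.5862
|j0.051 + 29| = √(0.051² + 29²) = 29
|T(j0.051)| = 0.412 × 0.051 / (0.5862 × 29) = 0.001236
20 log₁₀(0.001236) = -58.160 dB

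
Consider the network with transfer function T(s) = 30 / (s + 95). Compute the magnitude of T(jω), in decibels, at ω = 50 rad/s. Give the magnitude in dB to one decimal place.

-11.1 dB

|j50 + 95| = √(50² + 95²) = 107.4
|T(j50)| = 30 / 107.4 = 0.27945
20 log₁₀(0.27945) = -11.07 dB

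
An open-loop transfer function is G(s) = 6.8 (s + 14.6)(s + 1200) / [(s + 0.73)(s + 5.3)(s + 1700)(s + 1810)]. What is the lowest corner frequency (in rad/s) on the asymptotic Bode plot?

0.73 rad/s

Break frequencies occur at each pole and zero magnitude: 0.73 rad/s, 5.3 rad/s, 14.6 rad/s, 1200 rad/s, 1700 rad/s, 1810 rad/s.
The lowest is 0.73 rad/s.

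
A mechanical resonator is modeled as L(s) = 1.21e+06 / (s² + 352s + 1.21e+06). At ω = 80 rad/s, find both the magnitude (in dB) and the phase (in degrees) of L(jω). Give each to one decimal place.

|(j80)² + 352(j80) + 1.21e+06| = |1.2036e+06 + j28160| = 1.204e+06
|L(j80)| = 1.21e+06 / 1.204e+06 = 1.005
20 log₁₀(1.005) = 0.04 dB
∠[(j80)² + 352(j80) + 1.21e+06] = ∠[1.2036e+06 + j28160] = 1.34°
∠L(j80) = −1.34° = -1.34°

|L| = 0.0 dB, ∠L = -1.3 deg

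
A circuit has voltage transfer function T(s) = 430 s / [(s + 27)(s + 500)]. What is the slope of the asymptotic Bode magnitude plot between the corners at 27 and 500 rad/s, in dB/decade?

0 dB/decade

In this band the factors already past their corner are: 1 differentiator zero, pole at 27; net slope = 0 dB/decade.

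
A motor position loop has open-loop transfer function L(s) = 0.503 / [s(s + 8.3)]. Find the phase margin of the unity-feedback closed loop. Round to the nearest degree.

Gain crossover: |L(jω)| = 1 at ω ≈ 0.0606 rad/sec.
∠L(j0.0606) = −90° − arctan(0.0606/8.3) ≈ -90.42°
PM = 180° + (-90.42°) = 89.58°

90°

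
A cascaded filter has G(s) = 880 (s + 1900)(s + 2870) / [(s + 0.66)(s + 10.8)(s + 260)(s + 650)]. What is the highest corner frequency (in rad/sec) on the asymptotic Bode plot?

Break frequencies occur at each pole and zero magnitude: 0.66 rad/sec, 10.8 rad/sec, 260 rad/sec, 650 rad/sec, 1900 rad/sec, 2870 rad/sec.
The highest is 2870 rad/sec.

2870 rad/sec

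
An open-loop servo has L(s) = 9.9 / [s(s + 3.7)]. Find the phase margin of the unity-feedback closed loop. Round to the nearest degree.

Gain crossover: |L(jω)| = 1 at ω ≈ 2.28 rad/sec.
∠L(j2.28) = −90° − arctan(2.28/3.7) ≈ -121.62°
PM = 180° + (-121.62°) = 58.38°

58°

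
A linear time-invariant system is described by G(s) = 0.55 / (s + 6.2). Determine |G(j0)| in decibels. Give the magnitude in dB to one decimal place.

G(0) = 0.55 / 6.2 = 0.08871
20 log₁₀(0.08871) = -21.04 dB

-21.0 dB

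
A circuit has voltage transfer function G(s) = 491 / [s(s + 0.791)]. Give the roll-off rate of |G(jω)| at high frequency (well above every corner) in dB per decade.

With 0 zeros and 2 poles, the high-frequency asymptotic slope is 20 × (0 − 2) = -40 dB/decade.

-40 dB/decade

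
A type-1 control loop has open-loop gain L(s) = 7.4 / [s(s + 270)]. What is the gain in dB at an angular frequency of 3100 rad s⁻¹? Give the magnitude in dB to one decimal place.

|j3100 + 270| = √(3100² + 270²) = 3112
|j3100| = 3100
|L(j3100)| = 7.4 / (3112 × 3100) = 7.6713e-07
20 log₁₀(7.6713e-07) = -122.30 dB

-122.3 dB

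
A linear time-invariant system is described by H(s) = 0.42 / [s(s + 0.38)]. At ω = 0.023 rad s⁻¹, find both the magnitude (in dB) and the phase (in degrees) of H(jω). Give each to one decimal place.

|H| = 33.6 dB, ∠H = -93.5 deg

|j0.023 + 0.38| = √(0.023² + 0.38²) = 0.3807
|j0.023| = 0.023
|H(j0.023)| = 0.42 / (0.3807 × 0.023) = 47.967
20 log₁₀(47.967) = 33.62 dB
∠(j0.023 + 0.38) = arctan(0.023/0.38) = 3.46°
∠(j0.023) = 90.00°
∠H(j0.023) = − (3.46° + 90.00°) = -93.46°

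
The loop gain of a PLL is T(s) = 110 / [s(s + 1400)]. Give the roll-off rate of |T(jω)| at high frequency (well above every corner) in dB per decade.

With 0 zeros and 2 poles, the high-frequency asymptotic slope is 20 × (0 − 2) = -40 dB/decade.

-40 dB/decade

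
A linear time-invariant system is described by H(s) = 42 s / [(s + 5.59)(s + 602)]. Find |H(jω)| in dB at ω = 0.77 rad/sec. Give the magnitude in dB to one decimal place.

|j0.77| = 0.77
|j0.77 + 5.59| = √(0.77² + 5.59²) = 5.643
|j0.77 + 602| = √(0.77² + 602²) = 602
|H(j0.77)| = 42 × 0.77 / (5.643 × 602) = 0.0095203
20 log₁₀(0.0095203) = -40.43 dB

-40.4 dB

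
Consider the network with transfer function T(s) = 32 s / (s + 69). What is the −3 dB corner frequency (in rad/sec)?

69 rad/sec

For a single-pole high-pass, the −3 dB point is at the pole: ω = 69 rad/sec.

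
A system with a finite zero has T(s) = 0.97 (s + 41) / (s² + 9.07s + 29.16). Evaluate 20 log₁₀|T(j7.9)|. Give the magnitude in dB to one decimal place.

-5.8 dB

|j7.9 + 41| = √(7.9² + 41²) = 41.75
|(j7.9)² + 9.07(j7.9) + 29.16| = |-33.25 + j71.653| = 78.99
|T(j7.9)| = 0.97 × 41.75 / 78.99 = 0.51273
20 log₁₀(0.51273) = -5.80 dB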